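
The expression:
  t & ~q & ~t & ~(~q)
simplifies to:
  False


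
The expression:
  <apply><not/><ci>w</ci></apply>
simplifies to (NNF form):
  <apply><not/><ci>w</ci></apply>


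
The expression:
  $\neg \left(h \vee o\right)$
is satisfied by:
  {o: False, h: False}


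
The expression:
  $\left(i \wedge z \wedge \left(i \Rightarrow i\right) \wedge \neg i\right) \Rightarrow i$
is always true.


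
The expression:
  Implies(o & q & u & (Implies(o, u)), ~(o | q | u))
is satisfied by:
  {u: False, q: False, o: False}
  {o: True, u: False, q: False}
  {q: True, u: False, o: False}
  {o: True, q: True, u: False}
  {u: True, o: False, q: False}
  {o: True, u: True, q: False}
  {q: True, u: True, o: False}


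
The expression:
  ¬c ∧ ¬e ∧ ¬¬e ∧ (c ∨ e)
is never true.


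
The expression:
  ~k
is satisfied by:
  {k: False}


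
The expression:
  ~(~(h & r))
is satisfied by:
  {r: True, h: True}


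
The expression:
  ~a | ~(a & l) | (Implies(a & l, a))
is always true.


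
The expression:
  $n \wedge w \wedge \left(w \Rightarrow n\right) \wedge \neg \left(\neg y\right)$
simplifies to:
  $n \wedge w \wedge y$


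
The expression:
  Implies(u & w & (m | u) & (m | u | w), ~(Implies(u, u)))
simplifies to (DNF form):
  ~u | ~w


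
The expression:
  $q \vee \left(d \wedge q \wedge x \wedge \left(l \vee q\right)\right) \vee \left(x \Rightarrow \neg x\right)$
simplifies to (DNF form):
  $q \vee \neg x$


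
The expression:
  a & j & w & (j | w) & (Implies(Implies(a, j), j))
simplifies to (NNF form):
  a & j & w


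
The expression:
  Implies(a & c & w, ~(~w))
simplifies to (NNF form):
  True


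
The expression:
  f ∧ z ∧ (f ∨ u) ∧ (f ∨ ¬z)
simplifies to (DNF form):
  f ∧ z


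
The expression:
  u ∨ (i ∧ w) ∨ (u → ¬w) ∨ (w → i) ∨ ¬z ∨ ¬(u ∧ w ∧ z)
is always true.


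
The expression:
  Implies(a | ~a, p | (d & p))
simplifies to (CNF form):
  p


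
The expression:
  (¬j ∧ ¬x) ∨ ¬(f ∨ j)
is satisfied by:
  {x: False, j: False, f: False}
  {f: True, x: False, j: False}
  {x: True, f: False, j: False}


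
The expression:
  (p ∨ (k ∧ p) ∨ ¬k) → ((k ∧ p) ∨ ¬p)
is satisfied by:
  {k: True, p: False}
  {p: False, k: False}
  {p: True, k: True}


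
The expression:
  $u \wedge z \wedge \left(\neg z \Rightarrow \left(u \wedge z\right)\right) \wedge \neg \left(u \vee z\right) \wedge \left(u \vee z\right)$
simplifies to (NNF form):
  $\text{False}$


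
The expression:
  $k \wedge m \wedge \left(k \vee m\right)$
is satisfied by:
  {m: True, k: True}


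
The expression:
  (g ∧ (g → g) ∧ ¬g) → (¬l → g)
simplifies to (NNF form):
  True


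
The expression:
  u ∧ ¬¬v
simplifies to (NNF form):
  u ∧ v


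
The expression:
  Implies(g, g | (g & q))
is always true.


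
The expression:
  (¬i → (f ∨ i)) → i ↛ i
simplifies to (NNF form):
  ¬f ∧ ¬i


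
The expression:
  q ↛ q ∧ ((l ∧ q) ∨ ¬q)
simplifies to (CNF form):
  False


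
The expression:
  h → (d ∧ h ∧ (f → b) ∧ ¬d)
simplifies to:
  ¬h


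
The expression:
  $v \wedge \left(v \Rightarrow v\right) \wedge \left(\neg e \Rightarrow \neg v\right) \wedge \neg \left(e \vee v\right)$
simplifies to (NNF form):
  $\text{False}$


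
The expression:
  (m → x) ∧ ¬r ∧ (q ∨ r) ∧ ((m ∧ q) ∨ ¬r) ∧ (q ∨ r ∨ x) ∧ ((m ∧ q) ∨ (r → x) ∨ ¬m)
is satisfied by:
  {x: True, q: True, r: False, m: False}
  {q: True, x: False, r: False, m: False}
  {x: True, m: True, q: True, r: False}


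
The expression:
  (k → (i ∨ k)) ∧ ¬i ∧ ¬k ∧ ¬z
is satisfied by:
  {i: False, z: False, k: False}


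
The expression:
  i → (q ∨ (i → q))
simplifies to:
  q ∨ ¬i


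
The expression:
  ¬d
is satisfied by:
  {d: False}


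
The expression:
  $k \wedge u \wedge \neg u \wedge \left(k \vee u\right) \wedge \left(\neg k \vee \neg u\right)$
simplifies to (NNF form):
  $\text{False}$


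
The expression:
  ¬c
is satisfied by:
  {c: False}


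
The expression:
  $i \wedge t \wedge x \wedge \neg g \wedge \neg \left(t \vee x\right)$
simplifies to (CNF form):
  $\text{False}$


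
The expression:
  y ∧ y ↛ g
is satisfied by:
  {y: True, g: False}


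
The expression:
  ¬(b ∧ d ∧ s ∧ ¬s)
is always true.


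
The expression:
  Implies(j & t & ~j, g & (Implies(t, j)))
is always true.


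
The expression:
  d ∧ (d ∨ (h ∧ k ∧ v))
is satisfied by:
  {d: True}


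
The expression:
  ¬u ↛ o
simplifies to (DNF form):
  ¬o ∧ ¬u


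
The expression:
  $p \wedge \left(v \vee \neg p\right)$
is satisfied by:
  {p: True, v: True}


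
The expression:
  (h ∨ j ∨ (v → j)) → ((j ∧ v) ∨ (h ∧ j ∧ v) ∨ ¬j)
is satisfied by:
  {v: True, j: False}
  {j: False, v: False}
  {j: True, v: True}


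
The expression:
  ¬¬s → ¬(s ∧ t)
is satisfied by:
  {s: False, t: False}
  {t: True, s: False}
  {s: True, t: False}


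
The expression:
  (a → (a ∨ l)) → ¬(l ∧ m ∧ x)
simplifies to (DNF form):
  ¬l ∨ ¬m ∨ ¬x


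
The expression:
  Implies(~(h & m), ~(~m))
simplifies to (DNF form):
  m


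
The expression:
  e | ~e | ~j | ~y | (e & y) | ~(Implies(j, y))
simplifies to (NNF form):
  True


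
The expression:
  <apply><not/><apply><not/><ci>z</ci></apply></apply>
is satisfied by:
  {z: True}


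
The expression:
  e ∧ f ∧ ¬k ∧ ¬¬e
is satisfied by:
  {e: True, f: True, k: False}


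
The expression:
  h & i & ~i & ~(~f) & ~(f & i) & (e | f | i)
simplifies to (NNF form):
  False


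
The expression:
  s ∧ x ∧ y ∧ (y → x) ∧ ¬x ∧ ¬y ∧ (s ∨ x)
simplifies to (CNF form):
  False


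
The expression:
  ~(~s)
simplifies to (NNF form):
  s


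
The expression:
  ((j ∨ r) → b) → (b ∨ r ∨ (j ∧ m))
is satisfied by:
  {r: True, b: True, j: True}
  {r: True, b: True, j: False}
  {r: True, j: True, b: False}
  {r: True, j: False, b: False}
  {b: True, j: True, r: False}
  {b: True, j: False, r: False}
  {j: True, b: False, r: False}


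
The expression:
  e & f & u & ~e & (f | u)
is never true.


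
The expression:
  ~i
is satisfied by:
  {i: False}


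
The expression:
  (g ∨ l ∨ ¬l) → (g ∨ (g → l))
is always true.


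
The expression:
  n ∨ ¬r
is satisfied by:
  {n: True, r: False}
  {r: False, n: False}
  {r: True, n: True}


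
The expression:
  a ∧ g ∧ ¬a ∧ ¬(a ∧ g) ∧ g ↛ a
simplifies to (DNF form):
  False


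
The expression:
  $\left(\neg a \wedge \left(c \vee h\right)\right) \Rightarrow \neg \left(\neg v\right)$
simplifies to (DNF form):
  $a \vee v \vee \left(\neg c \wedge \neg h\right)$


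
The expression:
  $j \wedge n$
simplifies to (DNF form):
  $j \wedge n$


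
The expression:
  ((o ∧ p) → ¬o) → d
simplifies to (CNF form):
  (d ∨ o) ∧ (d ∨ p)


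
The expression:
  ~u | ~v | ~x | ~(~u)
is always true.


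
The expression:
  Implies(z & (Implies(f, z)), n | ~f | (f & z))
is always true.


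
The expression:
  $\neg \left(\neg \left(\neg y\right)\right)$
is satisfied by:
  {y: False}


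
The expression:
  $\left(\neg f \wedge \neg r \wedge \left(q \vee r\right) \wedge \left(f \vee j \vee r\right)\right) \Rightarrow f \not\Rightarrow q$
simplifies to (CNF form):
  $f \vee r \vee \neg j \vee \neg q$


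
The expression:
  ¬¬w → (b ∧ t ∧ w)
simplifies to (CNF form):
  (b ∨ ¬w) ∧ (t ∨ ¬w)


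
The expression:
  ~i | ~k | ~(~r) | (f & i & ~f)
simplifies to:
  r | ~i | ~k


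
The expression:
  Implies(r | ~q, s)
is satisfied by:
  {q: True, s: True, r: False}
  {s: True, r: False, q: False}
  {q: True, s: True, r: True}
  {s: True, r: True, q: False}
  {q: True, r: False, s: False}


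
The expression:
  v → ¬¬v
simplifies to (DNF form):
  True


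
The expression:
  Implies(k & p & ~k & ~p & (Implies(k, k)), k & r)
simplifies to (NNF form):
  True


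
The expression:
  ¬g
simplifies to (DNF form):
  ¬g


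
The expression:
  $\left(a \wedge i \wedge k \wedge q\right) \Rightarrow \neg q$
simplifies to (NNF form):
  $\neg a \vee \neg i \vee \neg k \vee \neg q$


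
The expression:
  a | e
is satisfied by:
  {a: True, e: True}
  {a: True, e: False}
  {e: True, a: False}


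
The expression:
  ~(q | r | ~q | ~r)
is never true.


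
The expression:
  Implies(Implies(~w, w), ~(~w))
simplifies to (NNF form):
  True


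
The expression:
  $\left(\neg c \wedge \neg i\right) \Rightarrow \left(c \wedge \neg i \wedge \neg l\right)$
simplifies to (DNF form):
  $c \vee i$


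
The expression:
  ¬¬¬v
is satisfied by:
  {v: False}


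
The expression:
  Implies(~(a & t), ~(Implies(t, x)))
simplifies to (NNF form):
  t & (a | ~x)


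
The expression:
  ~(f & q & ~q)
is always true.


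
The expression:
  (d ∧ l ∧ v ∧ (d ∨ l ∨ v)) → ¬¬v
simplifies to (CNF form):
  True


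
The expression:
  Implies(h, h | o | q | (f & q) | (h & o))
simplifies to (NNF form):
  True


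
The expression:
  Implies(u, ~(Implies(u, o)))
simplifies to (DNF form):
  ~o | ~u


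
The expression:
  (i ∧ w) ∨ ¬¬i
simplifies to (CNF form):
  i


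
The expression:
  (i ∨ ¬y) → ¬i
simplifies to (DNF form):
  ¬i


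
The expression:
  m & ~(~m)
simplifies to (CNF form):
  m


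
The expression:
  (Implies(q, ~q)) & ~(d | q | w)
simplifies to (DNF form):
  ~d & ~q & ~w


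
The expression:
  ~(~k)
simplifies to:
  k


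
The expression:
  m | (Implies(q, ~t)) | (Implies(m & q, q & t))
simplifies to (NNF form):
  True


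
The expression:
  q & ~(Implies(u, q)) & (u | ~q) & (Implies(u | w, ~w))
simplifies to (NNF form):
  False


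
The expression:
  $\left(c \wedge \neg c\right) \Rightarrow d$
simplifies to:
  $\text{True}$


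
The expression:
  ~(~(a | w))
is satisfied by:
  {a: True, w: True}
  {a: True, w: False}
  {w: True, a: False}


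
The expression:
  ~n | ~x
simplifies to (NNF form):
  ~n | ~x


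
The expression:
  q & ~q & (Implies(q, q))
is never true.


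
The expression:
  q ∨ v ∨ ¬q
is always true.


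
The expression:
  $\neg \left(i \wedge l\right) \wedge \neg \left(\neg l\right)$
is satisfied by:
  {l: True, i: False}


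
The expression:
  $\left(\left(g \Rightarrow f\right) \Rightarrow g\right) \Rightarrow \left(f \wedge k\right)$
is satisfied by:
  {f: True, k: True, g: False}
  {f: True, k: False, g: False}
  {k: True, f: False, g: False}
  {f: False, k: False, g: False}
  {f: True, g: True, k: True}


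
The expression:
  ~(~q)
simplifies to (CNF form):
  q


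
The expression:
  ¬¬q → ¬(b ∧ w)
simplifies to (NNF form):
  ¬b ∨ ¬q ∨ ¬w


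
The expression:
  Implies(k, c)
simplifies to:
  c | ~k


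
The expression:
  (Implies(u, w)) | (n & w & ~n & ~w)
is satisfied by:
  {w: True, u: False}
  {u: False, w: False}
  {u: True, w: True}


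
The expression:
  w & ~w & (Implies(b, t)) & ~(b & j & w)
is never true.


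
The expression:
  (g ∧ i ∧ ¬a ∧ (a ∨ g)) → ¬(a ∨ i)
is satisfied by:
  {a: True, g: False, i: False}
  {g: False, i: False, a: False}
  {a: True, i: True, g: False}
  {i: True, g: False, a: False}
  {a: True, g: True, i: False}
  {g: True, a: False, i: False}
  {a: True, i: True, g: True}


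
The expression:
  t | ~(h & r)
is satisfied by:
  {t: True, h: False, r: False}
  {h: False, r: False, t: False}
  {r: True, t: True, h: False}
  {r: True, h: False, t: False}
  {t: True, h: True, r: False}
  {h: True, t: False, r: False}
  {r: True, h: True, t: True}


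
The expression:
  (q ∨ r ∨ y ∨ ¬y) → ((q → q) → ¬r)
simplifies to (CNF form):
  ¬r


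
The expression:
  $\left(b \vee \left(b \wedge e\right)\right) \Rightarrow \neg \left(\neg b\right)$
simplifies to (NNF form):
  $\text{True}$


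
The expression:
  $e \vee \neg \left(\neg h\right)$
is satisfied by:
  {e: True, h: True}
  {e: True, h: False}
  {h: True, e: False}


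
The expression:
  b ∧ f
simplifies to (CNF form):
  b ∧ f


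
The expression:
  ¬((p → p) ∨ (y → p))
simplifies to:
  False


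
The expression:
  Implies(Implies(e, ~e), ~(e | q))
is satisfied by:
  {e: True, q: False}
  {q: False, e: False}
  {q: True, e: True}


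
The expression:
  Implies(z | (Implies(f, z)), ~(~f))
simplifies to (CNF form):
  f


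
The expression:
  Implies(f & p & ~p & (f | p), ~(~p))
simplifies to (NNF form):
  True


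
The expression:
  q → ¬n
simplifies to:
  ¬n ∨ ¬q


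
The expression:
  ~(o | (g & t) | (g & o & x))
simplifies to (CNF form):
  ~o & (~g | ~t)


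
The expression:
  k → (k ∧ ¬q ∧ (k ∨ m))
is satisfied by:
  {k: False, q: False}
  {q: True, k: False}
  {k: True, q: False}


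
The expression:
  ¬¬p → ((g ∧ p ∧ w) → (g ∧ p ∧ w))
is always true.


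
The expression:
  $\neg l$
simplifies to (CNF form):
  $\neg l$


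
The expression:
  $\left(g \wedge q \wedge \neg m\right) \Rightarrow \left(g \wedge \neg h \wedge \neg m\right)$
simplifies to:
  $m \vee \neg g \vee \neg h \vee \neg q$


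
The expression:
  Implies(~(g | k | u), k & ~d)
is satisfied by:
  {k: True, g: True, u: True}
  {k: True, g: True, u: False}
  {k: True, u: True, g: False}
  {k: True, u: False, g: False}
  {g: True, u: True, k: False}
  {g: True, u: False, k: False}
  {u: True, g: False, k: False}


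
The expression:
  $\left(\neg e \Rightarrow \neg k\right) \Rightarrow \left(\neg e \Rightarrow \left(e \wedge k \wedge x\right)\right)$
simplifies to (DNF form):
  $e \vee k$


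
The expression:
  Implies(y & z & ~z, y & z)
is always true.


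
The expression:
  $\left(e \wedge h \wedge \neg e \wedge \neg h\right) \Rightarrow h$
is always true.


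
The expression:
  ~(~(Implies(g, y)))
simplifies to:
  y | ~g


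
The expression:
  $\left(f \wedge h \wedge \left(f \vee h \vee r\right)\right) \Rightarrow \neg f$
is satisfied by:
  {h: False, f: False}
  {f: True, h: False}
  {h: True, f: False}


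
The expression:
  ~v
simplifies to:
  ~v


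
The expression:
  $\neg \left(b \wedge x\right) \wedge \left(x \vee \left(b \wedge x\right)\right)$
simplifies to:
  $x \wedge \neg b$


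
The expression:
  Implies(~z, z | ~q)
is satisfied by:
  {z: True, q: False}
  {q: False, z: False}
  {q: True, z: True}


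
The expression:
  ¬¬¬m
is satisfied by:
  {m: False}


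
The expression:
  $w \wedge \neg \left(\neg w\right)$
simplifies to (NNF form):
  $w$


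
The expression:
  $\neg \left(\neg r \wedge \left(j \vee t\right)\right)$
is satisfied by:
  {r: True, j: False, t: False}
  {r: True, t: True, j: False}
  {r: True, j: True, t: False}
  {r: True, t: True, j: True}
  {t: False, j: False, r: False}


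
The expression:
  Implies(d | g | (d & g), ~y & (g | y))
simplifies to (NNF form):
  (g & ~y) | (~d & ~g)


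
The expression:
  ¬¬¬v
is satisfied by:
  {v: False}


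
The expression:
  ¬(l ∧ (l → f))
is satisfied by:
  {l: False, f: False}
  {f: True, l: False}
  {l: True, f: False}


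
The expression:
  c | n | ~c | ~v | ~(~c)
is always true.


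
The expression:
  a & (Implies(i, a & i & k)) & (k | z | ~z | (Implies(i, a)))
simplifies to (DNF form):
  (a & k) | (a & ~i)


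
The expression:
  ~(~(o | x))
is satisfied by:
  {x: True, o: True}
  {x: True, o: False}
  {o: True, x: False}


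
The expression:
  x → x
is always true.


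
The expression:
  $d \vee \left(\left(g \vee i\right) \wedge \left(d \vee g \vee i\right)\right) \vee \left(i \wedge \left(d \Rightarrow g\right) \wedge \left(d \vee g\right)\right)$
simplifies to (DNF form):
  $d \vee g \vee i$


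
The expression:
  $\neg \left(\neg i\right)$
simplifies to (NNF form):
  $i$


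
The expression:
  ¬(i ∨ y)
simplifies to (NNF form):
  ¬i ∧ ¬y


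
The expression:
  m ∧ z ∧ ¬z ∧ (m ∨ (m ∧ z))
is never true.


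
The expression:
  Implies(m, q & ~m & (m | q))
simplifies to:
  ~m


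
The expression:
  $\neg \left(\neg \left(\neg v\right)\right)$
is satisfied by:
  {v: False}


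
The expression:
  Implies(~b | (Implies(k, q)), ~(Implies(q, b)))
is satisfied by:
  {k: True, q: True, b: False}
  {q: True, b: False, k: False}
  {k: True, b: True, q: False}


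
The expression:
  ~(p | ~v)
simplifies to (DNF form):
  v & ~p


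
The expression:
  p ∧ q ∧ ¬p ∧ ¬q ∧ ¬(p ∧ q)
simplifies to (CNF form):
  False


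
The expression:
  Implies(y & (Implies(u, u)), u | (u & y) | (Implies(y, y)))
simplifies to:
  True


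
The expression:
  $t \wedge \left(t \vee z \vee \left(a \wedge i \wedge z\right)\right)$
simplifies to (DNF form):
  $t$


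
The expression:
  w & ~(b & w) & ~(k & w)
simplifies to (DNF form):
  w & ~b & ~k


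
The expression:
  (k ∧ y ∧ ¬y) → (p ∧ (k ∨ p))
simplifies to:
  True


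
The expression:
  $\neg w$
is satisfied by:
  {w: False}


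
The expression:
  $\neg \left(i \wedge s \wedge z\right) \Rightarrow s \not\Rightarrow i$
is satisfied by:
  {z: True, s: True, i: False}
  {s: True, i: False, z: False}
  {i: True, z: True, s: True}


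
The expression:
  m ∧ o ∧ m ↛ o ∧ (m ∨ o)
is never true.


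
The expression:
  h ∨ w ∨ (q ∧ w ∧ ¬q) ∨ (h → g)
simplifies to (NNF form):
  True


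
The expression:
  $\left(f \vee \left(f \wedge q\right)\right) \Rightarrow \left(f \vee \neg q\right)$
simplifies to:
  $\text{True}$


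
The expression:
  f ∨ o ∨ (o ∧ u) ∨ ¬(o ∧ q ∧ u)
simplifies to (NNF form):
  True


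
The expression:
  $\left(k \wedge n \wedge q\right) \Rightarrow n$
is always true.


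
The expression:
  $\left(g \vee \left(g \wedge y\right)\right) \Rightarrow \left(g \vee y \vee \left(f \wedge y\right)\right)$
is always true.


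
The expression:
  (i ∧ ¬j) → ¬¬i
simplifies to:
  True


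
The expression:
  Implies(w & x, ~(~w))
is always true.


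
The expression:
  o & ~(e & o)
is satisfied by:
  {o: True, e: False}


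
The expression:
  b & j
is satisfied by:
  {j: True, b: True}


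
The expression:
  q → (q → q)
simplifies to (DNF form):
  True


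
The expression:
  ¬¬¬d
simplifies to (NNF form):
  ¬d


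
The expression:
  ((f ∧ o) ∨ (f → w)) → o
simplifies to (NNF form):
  o ∨ (f ∧ ¬w)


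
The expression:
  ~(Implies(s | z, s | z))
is never true.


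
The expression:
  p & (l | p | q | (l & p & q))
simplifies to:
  p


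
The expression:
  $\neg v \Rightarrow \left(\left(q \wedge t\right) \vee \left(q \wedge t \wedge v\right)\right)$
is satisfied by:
  {q: True, v: True, t: True}
  {q: True, v: True, t: False}
  {v: True, t: True, q: False}
  {v: True, t: False, q: False}
  {q: True, t: True, v: False}


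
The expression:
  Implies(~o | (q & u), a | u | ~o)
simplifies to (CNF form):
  True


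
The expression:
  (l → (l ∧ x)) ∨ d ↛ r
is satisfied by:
  {x: True, d: True, r: False, l: False}
  {x: True, r: False, l: False, d: False}
  {x: True, d: True, r: True, l: False}
  {x: True, r: True, l: False, d: False}
  {d: True, r: False, l: False, x: False}
  {d: False, r: False, l: False, x: False}
  {d: True, r: True, l: False, x: False}
  {r: True, d: False, l: False, x: False}
  {d: True, l: True, x: True, r: False}
  {l: True, x: True, d: False, r: False}
  {d: True, l: True, x: True, r: True}
  {l: True, x: True, r: True, d: False}
  {l: True, d: True, x: False, r: False}


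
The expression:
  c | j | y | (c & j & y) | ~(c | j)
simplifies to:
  True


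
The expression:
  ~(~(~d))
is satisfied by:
  {d: False}


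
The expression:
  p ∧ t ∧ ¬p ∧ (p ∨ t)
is never true.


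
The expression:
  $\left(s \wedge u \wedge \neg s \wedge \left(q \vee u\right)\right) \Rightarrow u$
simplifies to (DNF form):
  $\text{True}$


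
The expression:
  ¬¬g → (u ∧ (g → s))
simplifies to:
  (s ∧ u) ∨ ¬g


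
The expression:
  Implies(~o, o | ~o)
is always true.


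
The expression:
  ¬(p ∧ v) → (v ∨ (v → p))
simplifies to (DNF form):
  True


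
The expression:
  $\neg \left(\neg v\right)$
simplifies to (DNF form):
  $v$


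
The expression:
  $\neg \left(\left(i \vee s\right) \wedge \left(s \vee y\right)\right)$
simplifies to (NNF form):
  $\neg s \wedge \left(\neg i \vee \neg y\right)$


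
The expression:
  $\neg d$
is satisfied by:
  {d: False}


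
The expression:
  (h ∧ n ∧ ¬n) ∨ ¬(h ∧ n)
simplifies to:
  ¬h ∨ ¬n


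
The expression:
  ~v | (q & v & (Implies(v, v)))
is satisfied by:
  {q: True, v: False}
  {v: False, q: False}
  {v: True, q: True}


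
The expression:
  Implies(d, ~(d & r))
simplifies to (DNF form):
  ~d | ~r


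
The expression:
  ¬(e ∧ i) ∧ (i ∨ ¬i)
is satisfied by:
  {e: False, i: False}
  {i: True, e: False}
  {e: True, i: False}


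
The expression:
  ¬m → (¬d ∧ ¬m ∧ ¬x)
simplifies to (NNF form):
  m ∨ (¬d ∧ ¬x)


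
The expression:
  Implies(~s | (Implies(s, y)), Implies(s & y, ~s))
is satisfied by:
  {s: False, y: False}
  {y: True, s: False}
  {s: True, y: False}


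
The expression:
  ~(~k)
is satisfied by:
  {k: True}


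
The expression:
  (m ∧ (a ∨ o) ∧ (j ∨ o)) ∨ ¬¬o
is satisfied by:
  {o: True, j: True, m: True, a: True}
  {o: True, j: True, m: True, a: False}
  {o: True, j: True, a: True, m: False}
  {o: True, j: True, a: False, m: False}
  {o: True, m: True, a: True, j: False}
  {o: True, m: True, a: False, j: False}
  {o: True, m: False, a: True, j: False}
  {o: True, m: False, a: False, j: False}
  {j: True, m: True, a: True, o: False}


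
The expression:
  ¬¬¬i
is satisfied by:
  {i: False}


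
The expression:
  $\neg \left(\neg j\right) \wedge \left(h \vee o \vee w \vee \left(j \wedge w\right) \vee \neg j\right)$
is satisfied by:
  {h: True, o: True, w: True, j: True}
  {h: True, o: True, j: True, w: False}
  {h: True, w: True, j: True, o: False}
  {h: True, j: True, w: False, o: False}
  {o: True, j: True, w: True, h: False}
  {o: True, j: True, w: False, h: False}
  {j: True, w: True, o: False, h: False}


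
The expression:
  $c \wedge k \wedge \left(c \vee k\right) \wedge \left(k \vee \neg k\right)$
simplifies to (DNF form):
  $c \wedge k$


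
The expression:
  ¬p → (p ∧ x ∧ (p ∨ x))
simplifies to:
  p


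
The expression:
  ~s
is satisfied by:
  {s: False}


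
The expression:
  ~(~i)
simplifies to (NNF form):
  i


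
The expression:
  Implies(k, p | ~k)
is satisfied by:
  {p: True, k: False}
  {k: False, p: False}
  {k: True, p: True}


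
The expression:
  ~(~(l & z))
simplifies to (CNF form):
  l & z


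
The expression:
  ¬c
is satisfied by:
  {c: False}


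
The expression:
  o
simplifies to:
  o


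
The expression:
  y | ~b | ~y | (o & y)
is always true.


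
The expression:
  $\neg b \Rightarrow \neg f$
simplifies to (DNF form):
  $b \vee \neg f$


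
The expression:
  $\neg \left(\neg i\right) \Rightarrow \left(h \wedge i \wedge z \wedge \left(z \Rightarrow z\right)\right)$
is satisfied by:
  {h: True, z: True, i: False}
  {h: True, z: False, i: False}
  {z: True, h: False, i: False}
  {h: False, z: False, i: False}
  {i: True, h: True, z: True}


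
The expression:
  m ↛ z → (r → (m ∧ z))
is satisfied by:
  {z: True, m: False, r: False}
  {m: False, r: False, z: False}
  {r: True, z: True, m: False}
  {r: True, m: False, z: False}
  {z: True, m: True, r: False}
  {m: True, z: False, r: False}
  {r: True, m: True, z: True}


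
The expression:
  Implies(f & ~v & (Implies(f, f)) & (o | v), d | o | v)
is always true.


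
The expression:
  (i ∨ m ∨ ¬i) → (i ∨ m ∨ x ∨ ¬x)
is always true.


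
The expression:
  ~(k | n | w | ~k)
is never true.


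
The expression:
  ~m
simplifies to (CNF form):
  ~m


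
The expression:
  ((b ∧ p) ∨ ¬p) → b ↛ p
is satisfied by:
  {b: True, p: False}
  {p: True, b: False}


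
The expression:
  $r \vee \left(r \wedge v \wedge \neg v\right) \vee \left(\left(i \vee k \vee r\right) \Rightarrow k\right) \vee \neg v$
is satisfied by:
  {r: True, k: True, v: False, i: False}
  {r: True, v: False, k: False, i: False}
  {k: True, r: False, v: False, i: False}
  {r: False, v: False, k: False, i: False}
  {i: True, r: True, k: True, v: False}
  {i: True, r: True, v: False, k: False}
  {i: True, k: True, r: False, v: False}
  {i: True, r: False, v: False, k: False}
  {r: True, v: True, k: True, i: False}
  {r: True, v: True, i: False, k: False}
  {v: True, k: True, i: False, r: False}
  {v: True, i: False, k: False, r: False}
  {r: True, v: True, i: True, k: True}
  {r: True, v: True, i: True, k: False}
  {v: True, i: True, k: True, r: False}


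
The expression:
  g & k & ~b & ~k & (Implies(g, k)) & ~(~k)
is never true.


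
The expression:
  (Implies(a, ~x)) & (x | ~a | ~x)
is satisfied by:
  {x: False, a: False}
  {a: True, x: False}
  {x: True, a: False}


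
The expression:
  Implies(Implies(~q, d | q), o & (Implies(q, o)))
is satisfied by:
  {o: True, d: False, q: False}
  {o: True, q: True, d: False}
  {o: True, d: True, q: False}
  {o: True, q: True, d: True}
  {q: False, d: False, o: False}


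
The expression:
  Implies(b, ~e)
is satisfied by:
  {e: False, b: False}
  {b: True, e: False}
  {e: True, b: False}


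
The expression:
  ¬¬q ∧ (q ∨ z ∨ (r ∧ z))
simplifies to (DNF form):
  q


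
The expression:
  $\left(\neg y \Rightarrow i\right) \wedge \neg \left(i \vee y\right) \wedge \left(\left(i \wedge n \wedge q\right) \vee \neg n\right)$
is never true.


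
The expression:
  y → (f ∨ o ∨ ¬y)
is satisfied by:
  {o: True, f: True, y: False}
  {o: True, f: False, y: False}
  {f: True, o: False, y: False}
  {o: False, f: False, y: False}
  {y: True, o: True, f: True}
  {y: True, o: True, f: False}
  {y: True, f: True, o: False}


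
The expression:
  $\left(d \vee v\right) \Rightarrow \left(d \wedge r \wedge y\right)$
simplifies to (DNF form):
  $\left(d \wedge \neg d\right) \vee \left(\neg d \wedge \neg v\right) \vee \left(d \wedge r \wedge y\right) \vee \left(d \wedge r \wedge \neg d\right) \vee \left(d \wedge y \wedge \neg d\right) \vee \left(r \wedge y \wedge \neg v\right) \vee \left(r \wedge \neg d \wedge \neg v\right) \vee \left(y \wedge \neg d \wedge \neg v\right)$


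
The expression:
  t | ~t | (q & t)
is always true.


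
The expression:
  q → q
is always true.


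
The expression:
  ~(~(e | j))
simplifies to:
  e | j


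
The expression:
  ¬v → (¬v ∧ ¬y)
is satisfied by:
  {v: True, y: False}
  {y: False, v: False}
  {y: True, v: True}


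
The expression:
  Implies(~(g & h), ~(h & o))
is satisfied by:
  {g: True, h: False, o: False}
  {h: False, o: False, g: False}
  {o: True, g: True, h: False}
  {o: True, h: False, g: False}
  {g: True, h: True, o: False}
  {h: True, g: False, o: False}
  {o: True, h: True, g: True}


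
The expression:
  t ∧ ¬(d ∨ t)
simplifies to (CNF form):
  False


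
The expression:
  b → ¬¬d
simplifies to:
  d ∨ ¬b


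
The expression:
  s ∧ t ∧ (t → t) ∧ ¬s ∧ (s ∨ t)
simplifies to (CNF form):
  False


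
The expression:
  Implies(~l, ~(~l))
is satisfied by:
  {l: True}


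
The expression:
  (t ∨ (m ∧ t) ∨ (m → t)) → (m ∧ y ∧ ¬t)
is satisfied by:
  {m: True, t: False}


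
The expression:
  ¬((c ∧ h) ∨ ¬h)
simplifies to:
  h ∧ ¬c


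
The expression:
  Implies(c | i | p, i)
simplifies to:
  i | (~c & ~p)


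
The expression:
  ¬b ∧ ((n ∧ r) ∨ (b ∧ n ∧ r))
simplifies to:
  n ∧ r ∧ ¬b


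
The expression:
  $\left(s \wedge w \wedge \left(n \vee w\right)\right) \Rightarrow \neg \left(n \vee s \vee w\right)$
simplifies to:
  $\neg s \vee \neg w$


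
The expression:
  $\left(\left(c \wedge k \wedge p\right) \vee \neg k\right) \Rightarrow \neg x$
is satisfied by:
  {k: True, c: False, p: False, x: False}
  {k: True, p: True, c: False, x: False}
  {k: True, c: True, p: False, x: False}
  {k: True, p: True, c: True, x: False}
  {k: False, c: False, p: False, x: False}
  {p: True, k: False, c: False, x: False}
  {c: True, k: False, p: False, x: False}
  {p: True, c: True, k: False, x: False}
  {x: True, k: True, c: False, p: False}
  {x: True, p: True, k: True, c: False}
  {x: True, k: True, c: True, p: False}


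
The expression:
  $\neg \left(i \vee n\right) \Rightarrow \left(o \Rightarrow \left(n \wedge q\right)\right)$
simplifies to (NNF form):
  $i \vee n \vee \neg o$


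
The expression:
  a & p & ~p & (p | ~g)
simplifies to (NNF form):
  False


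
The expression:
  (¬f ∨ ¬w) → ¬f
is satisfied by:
  {w: True, f: False}
  {f: False, w: False}
  {f: True, w: True}


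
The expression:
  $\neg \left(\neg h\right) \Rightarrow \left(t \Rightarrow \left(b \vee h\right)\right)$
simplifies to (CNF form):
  $\text{True}$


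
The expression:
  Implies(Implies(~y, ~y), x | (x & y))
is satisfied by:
  {x: True}


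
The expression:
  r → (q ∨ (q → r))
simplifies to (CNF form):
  True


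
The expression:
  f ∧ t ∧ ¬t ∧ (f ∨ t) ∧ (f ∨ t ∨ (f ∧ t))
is never true.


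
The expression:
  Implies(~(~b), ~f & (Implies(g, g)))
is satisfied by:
  {b: False, f: False}
  {f: True, b: False}
  {b: True, f: False}


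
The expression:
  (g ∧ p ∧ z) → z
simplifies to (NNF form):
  True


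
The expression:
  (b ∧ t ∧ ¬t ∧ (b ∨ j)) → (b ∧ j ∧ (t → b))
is always true.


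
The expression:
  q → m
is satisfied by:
  {m: True, q: False}
  {q: False, m: False}
  {q: True, m: True}


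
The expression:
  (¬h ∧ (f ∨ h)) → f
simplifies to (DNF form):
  True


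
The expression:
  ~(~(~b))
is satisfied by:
  {b: False}


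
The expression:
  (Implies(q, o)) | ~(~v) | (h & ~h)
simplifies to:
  o | v | ~q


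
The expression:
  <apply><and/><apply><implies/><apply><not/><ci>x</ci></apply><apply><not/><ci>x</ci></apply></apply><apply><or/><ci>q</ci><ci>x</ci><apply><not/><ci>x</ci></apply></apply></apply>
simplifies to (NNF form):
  <true/>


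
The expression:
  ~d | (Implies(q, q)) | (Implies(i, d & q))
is always true.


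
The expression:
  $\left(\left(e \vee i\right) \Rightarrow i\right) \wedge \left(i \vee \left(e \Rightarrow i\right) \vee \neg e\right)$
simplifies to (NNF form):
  $i \vee \neg e$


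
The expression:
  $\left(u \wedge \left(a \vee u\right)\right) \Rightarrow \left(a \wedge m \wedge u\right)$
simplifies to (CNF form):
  $\left(a \vee \neg u\right) \wedge \left(m \vee \neg u\right)$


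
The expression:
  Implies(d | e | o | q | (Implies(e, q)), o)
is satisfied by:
  {o: True}


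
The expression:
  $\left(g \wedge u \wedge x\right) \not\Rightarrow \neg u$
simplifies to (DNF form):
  $g \wedge u \wedge x$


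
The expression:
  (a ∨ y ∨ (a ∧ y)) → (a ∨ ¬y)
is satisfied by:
  {a: True, y: False}
  {y: False, a: False}
  {y: True, a: True}


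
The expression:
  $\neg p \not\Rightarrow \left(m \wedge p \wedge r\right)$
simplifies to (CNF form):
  $\neg p$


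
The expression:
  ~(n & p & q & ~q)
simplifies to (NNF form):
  True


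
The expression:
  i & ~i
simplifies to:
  False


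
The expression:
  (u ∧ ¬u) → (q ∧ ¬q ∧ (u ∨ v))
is always true.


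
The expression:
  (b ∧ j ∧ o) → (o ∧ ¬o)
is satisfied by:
  {o: False, b: False, j: False}
  {j: True, o: False, b: False}
  {b: True, o: False, j: False}
  {j: True, b: True, o: False}
  {o: True, j: False, b: False}
  {j: True, o: True, b: False}
  {b: True, o: True, j: False}


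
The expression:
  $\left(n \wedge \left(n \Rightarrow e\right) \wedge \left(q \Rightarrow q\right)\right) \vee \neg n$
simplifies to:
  $e \vee \neg n$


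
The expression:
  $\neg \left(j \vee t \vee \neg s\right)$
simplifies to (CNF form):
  $s \wedge \neg j \wedge \neg t$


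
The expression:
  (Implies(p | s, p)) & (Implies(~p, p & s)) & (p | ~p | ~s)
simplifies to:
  p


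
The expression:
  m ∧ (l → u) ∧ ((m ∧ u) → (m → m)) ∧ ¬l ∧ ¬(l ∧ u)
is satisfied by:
  {m: True, l: False}


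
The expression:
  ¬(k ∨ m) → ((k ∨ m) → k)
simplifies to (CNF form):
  True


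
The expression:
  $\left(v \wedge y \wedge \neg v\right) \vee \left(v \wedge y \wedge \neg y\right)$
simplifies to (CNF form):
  $\text{False}$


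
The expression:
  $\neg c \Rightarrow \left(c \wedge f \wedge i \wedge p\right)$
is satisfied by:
  {c: True}


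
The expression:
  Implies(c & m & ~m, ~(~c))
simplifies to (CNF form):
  True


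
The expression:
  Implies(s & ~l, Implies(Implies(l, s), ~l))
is always true.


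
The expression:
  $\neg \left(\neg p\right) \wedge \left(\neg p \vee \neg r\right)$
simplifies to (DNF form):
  $p \wedge \neg r$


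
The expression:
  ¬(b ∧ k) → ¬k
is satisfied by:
  {b: True, k: False}
  {k: False, b: False}
  {k: True, b: True}


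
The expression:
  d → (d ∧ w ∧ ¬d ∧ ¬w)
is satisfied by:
  {d: False}


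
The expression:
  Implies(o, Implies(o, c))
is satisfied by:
  {c: True, o: False}
  {o: False, c: False}
  {o: True, c: True}


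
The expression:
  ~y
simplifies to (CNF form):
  ~y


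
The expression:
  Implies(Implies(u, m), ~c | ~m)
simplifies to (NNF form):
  ~c | ~m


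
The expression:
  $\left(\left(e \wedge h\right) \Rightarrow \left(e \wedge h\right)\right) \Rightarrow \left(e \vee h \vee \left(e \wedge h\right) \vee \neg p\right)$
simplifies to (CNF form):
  $e \vee h \vee \neg p$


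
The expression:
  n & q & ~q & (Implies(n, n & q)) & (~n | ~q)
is never true.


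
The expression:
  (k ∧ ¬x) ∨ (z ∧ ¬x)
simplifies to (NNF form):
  ¬x ∧ (k ∨ z)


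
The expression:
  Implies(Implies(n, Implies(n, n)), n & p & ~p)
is never true.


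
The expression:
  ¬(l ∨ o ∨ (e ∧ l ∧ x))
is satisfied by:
  {o: False, l: False}


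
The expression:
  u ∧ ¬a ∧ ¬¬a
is never true.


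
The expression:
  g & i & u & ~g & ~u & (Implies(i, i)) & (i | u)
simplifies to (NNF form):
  False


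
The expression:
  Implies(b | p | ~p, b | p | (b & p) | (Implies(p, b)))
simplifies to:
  True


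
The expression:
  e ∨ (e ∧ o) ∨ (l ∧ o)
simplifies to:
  e ∨ (l ∧ o)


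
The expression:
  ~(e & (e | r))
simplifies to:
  ~e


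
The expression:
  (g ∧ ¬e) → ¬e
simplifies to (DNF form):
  True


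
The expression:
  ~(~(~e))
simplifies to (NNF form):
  ~e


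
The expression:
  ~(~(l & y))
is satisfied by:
  {y: True, l: True}


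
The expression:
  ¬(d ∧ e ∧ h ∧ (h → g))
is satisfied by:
  {h: False, e: False, d: False, g: False}
  {g: True, h: False, e: False, d: False}
  {d: True, h: False, e: False, g: False}
  {g: True, d: True, h: False, e: False}
  {e: True, g: False, h: False, d: False}
  {g: True, e: True, h: False, d: False}
  {d: True, e: True, g: False, h: False}
  {g: True, d: True, e: True, h: False}
  {h: True, d: False, e: False, g: False}
  {g: True, h: True, d: False, e: False}
  {d: True, h: True, g: False, e: False}
  {g: True, d: True, h: True, e: False}
  {e: True, h: True, d: False, g: False}
  {g: True, e: True, h: True, d: False}
  {d: True, e: True, h: True, g: False}


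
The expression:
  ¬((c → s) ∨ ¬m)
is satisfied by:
  {m: True, c: True, s: False}


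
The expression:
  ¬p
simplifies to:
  ¬p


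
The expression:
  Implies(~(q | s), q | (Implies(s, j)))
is always true.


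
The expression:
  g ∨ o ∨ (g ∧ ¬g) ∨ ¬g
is always true.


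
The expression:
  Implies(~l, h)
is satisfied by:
  {l: True, h: True}
  {l: True, h: False}
  {h: True, l: False}


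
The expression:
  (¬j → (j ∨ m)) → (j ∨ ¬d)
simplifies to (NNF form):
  j ∨ ¬d ∨ ¬m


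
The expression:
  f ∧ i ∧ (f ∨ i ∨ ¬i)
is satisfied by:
  {i: True, f: True}


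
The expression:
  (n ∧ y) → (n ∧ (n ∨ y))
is always true.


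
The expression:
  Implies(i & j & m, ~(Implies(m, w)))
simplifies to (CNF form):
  ~i | ~j | ~m | ~w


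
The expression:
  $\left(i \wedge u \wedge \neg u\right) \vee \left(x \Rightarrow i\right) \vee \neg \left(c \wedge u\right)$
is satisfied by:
  {i: True, u: False, c: False, x: False}
  {i: False, u: False, c: False, x: False}
  {i: True, x: True, u: False, c: False}
  {x: True, i: False, u: False, c: False}
  {i: True, c: True, x: False, u: False}
  {c: True, x: False, u: False, i: False}
  {i: True, x: True, c: True, u: False}
  {x: True, c: True, i: False, u: False}
  {i: True, u: True, x: False, c: False}
  {u: True, x: False, c: False, i: False}
  {i: True, x: True, u: True, c: False}
  {x: True, u: True, i: False, c: False}
  {i: True, c: True, u: True, x: False}
  {c: True, u: True, x: False, i: False}
  {i: True, x: True, c: True, u: True}


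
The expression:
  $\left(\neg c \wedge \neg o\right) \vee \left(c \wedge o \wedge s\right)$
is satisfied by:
  {s: True, o: False, c: False}
  {s: False, o: False, c: False}
  {c: True, o: True, s: True}


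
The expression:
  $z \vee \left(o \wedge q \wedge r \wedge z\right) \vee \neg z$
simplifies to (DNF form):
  $\text{True}$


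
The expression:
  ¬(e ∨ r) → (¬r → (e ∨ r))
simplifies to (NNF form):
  e ∨ r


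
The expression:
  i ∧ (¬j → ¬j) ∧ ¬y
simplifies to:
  i ∧ ¬y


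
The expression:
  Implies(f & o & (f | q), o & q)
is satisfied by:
  {q: True, o: False, f: False}
  {o: False, f: False, q: False}
  {f: True, q: True, o: False}
  {f: True, o: False, q: False}
  {q: True, o: True, f: False}
  {o: True, q: False, f: False}
  {f: True, o: True, q: True}


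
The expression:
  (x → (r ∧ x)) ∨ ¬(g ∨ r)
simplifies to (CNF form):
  r ∨ ¬g ∨ ¬x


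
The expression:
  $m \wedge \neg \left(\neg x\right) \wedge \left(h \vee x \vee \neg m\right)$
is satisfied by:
  {m: True, x: True}


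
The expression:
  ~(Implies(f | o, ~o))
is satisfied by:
  {o: True}
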